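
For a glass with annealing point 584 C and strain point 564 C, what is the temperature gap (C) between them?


Gap = T_anneal - T_strain:
  gap = 584 - 564 = 20 C

20 C


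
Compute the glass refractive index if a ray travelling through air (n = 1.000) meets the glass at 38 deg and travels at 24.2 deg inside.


Apply Snell's law: n1 * sin(theta1) = n2 * sin(theta2)
  n2 = n1 * sin(theta1) / sin(theta2)
  sin(38) = 0.615661
  sin(24.2) = 0.409923
  n2 = 1.000 * 0.615661 / 0.409923 = 1.5019

1.5019


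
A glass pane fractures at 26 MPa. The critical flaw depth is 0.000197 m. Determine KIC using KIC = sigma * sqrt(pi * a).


Fracture toughness: KIC = sigma * sqrt(pi * a)
  pi * a = pi * 0.000197 = 0.000618894
  sqrt(pi * a) = 0.024878
  KIC = 26 * 0.024878 = 0.647 MPa*sqrt(m)

0.647 MPa*sqrt(m)


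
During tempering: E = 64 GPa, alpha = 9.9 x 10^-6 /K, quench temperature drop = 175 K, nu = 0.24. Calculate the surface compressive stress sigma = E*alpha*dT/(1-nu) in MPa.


Tempering stress: sigma = E * alpha * dT / (1 - nu)
  E (MPa) = 64 * 1000 = 64000
  Numerator = 64000 * (9.9 x 10^-6) * 175 = 110.88
  Denominator = 1 - 0.24 = 0.76
  sigma = 110.88 / 0.76 = 145.9 MPa

145.9 MPa


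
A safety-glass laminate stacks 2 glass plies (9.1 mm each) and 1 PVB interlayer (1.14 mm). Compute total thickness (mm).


Total thickness = glass contribution + PVB contribution
  Glass: 2 * 9.1 = 18.2 mm
  PVB: 1 * 1.14 = 1.14 mm
  Total = 18.2 + 1.14 = 19.34 mm

19.34 mm


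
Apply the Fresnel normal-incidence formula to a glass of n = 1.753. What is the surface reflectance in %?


Fresnel reflectance at normal incidence:
  R = ((n - 1)/(n + 1))^2
  (n - 1)/(n + 1) = (1.753 - 1)/(1.753 + 1) = 0.27352
  R = 0.27352^2 = 0.0748132
  R(%) = 0.0748132 * 100 = 7.481%

7.481%


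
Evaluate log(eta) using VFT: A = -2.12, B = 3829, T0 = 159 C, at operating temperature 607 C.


VFT equation: log(eta) = A + B / (T - T0)
  T - T0 = 607 - 159 = 448
  B / (T - T0) = 3829 / 448 = 8.547
  log(eta) = -2.12 + 8.547 = 6.427

6.427


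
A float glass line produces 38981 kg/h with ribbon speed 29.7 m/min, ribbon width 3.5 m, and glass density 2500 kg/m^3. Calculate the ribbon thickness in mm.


Ribbon cross-section from mass balance:
  Volume rate = throughput / density = 38981 / 2500 = 15.5924 m^3/h
  thickness = volume rate / (speed * 60 * width), i.e.
  thickness = throughput / (60 * speed * width * density) * 1000
  thickness = 38981 / (60 * 29.7 * 3.5 * 2500) * 1000 = 2.5 mm

2.5 mm


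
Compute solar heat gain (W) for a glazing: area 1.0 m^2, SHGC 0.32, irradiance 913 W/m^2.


Solar heat gain: Q = Area * SHGC * Irradiance
  Q = 1.0 * 0.32 * 913 = 292.2 W

292.2 W


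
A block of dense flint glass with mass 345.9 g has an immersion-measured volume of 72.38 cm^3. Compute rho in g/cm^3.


Use the definition of density:
  rho = mass / volume
  rho = 345.9 / 72.38 = 4.779 g/cm^3

4.779 g/cm^3


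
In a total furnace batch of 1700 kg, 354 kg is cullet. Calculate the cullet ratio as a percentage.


Cullet ratio = (cullet mass / total batch mass) * 100
  Ratio = 354 / 1700 * 100 = 20.82%

20.82%


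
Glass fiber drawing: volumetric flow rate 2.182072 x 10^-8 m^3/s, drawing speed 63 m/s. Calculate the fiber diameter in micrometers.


Cross-sectional area from continuity:
  A = Q / v = 2.182072 x 10^-8 / 63 = 3.463606 x 10^-10 m^2
Diameter from circular cross-section:
  d = sqrt(4A / pi) * 10^6 (m -> um)
  d = sqrt(4 * 3.463606 x 10^-10 / pi) * 10^6 = 21.0 um

21.0 um


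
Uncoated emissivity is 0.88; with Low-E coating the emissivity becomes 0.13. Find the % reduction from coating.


Percentage reduction = (1 - coated/uncoated) * 100
  Ratio = 0.13 / 0.88 = 0.1477
  Reduction = (1 - 0.1477) * 100 = 85.2%

85.2%


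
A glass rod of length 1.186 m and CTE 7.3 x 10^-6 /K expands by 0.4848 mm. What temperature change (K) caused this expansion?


Rearrange dL = alpha * L0 * dT for dT:
  dT = dL / (alpha * L0)
  dL (m) = 0.4848 / 1000 = 0.0004848
  dT = 0.0004848 / ((7.3 x 10^-6) * 1.186) = 56.0 K

56.0 K


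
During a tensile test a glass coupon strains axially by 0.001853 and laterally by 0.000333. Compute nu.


Poisson's ratio: nu = lateral strain / axial strain
  nu = 0.000333 / 0.001853 = 0.1797

0.1797


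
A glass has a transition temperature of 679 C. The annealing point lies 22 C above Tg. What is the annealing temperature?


The annealing temperature is Tg plus the offset:
  T_anneal = 679 + 22 = 701 C

701 C


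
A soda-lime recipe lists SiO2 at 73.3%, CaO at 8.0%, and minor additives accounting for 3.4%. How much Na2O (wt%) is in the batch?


Pieces sum to 100%:
  Na2O = 100 - (SiO2 + CaO + others)
  Na2O = 100 - (73.3 + 8.0 + 3.4) = 15.3%

15.3%


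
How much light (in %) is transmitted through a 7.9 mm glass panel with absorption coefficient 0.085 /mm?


Beer-Lambert law: T = exp(-alpha * thickness)
  exponent = -0.085 * 7.9 = -0.6715
  T = exp(-0.6715) = 0.5109
  Percentage = 0.5109 * 100 = 51.09%

51.09%


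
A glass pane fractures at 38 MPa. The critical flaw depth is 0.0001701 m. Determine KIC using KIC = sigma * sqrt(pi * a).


Fracture toughness: KIC = sigma * sqrt(pi * a)
  pi * a = pi * 0.0001701 = 0.000534385
  sqrt(pi * a) = 0.023117
  KIC = 38 * 0.023117 = 0.878 MPa*sqrt(m)

0.878 MPa*sqrt(m)


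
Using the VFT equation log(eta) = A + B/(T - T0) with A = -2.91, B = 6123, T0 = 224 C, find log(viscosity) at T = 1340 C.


VFT equation: log(eta) = A + B / (T - T0)
  T - T0 = 1340 - 224 = 1116
  B / (T - T0) = 6123 / 1116 = 5.487
  log(eta) = -2.91 + 5.487 = 2.577

2.577


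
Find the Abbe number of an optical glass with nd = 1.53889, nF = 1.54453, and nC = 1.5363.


Abbe number formula: Vd = (nd - 1) / (nF - nC)
  nd - 1 = 1.53889 - 1 = 0.53889
  nF - nC = 1.54453 - 1.5363 = 0.00823
  Vd = 0.53889 / 0.00823 = 65.48

65.48


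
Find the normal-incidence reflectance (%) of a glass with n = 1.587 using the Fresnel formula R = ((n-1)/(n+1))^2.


Fresnel reflectance at normal incidence:
  R = ((n - 1)/(n + 1))^2
  (n - 1)/(n + 1) = (1.587 - 1)/(1.587 + 1) = 0.226904
  R = 0.226904^2 = 0.0514854
  R(%) = 0.0514854 * 100 = 5.149%

5.149%


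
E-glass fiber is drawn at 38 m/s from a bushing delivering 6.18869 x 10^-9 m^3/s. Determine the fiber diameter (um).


Cross-sectional area from continuity:
  A = Q / v = 6.18869 x 10^-9 / 38 = 1.628603 x 10^-10 m^2
Diameter from circular cross-section:
  d = sqrt(4A / pi) * 10^6 (m -> um)
  d = sqrt(4 * 1.628603 x 10^-10 / pi) * 10^6 = 14.4 um

14.4 um


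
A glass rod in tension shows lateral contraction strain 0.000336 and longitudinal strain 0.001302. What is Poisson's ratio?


Poisson's ratio: nu = lateral strain / axial strain
  nu = 0.000336 / 0.001302 = 0.2581

0.2581


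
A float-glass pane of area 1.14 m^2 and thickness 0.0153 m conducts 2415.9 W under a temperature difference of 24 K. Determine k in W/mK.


Fourier's law rearranged: k = Q * t / (A * dT)
  Numerator = 2415.9 * 0.0153 = 36.96327
  Denominator = 1.14 * 24 = 27.36
  k = 36.96327 / 27.36 = 1.351 W/mK

1.351 W/mK


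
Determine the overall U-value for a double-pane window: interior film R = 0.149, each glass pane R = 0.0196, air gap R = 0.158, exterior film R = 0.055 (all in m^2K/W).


Total thermal resistance (series):
  R_total = R_in + R_glass + R_air + R_glass + R_out
  R_total = 0.149 + 0.0196 + 0.158 + 0.0196 + 0.055 = 0.4012 m^2K/W
U-value = 1 / R_total = 1 / 0.4012 = 2.493 W/m^2K

2.493 W/m^2K


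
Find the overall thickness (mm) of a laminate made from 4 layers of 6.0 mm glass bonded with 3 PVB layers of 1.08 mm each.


Total thickness = glass contribution + PVB contribution
  Glass: 4 * 6.0 = 24.0 mm
  PVB: 3 * 1.08 = 3.24 mm
  Total = 24.0 + 3.24 = 27.24 mm

27.24 mm


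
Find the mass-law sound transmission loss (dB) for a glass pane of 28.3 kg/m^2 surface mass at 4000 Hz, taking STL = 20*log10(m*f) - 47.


Mass law: STL = 20 * log10(m * f) - 47
  m * f = 28.3 * 4000 = 113200
  log10(113200) = 5.05385
  STL = 20 * 5.05385 - 47 = 101.077 - 47 = 54.1 dB

54.1 dB


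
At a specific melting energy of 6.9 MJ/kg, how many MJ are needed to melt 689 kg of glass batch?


Total energy = mass * specific energy
  E = 689 * 6.9 = 4754.1 MJ

4754.1 MJ


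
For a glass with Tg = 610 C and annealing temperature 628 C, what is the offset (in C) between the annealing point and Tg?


Offset = T_anneal - Tg:
  offset = 628 - 610 = 18 C

18 C


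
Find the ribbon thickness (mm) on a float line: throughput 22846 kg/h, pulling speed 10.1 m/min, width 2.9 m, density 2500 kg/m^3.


Ribbon cross-section from mass balance:
  Volume rate = throughput / density = 22846 / 2500 = 9.1384 m^3/h
  thickness = volume rate / (speed * 60 * width), i.e.
  thickness = throughput / (60 * speed * width * density) * 1000
  thickness = 22846 / (60 * 10.1 * 2.9 * 2500) * 1000 = 5.2 mm

5.2 mm


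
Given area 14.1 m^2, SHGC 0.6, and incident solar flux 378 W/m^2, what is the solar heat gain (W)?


Solar heat gain: Q = Area * SHGC * Irradiance
  Q = 14.1 * 0.6 * 378 = 3197.9 W

3197.9 W


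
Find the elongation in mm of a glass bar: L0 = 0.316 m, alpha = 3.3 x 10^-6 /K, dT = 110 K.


Thermal expansion formula: dL = alpha * L0 * dT
  dL = (3.3 x 10^-6) * 0.316 * 110 = 0.00011471 m
Convert to mm: 0.00011471 * 1000 = 0.1147 mm

0.1147 mm


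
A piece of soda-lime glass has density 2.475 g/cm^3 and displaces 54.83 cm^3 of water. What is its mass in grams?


Rearrange rho = m / V:
  m = rho * V
  m = 2.475 * 54.83 = 135.704 g

135.704 g


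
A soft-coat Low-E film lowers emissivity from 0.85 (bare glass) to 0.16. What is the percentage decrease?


Percentage reduction = (1 - coated/uncoated) * 100
  Ratio = 0.16 / 0.85 = 0.1882
  Reduction = (1 - 0.1882) * 100 = 81.2%

81.2%


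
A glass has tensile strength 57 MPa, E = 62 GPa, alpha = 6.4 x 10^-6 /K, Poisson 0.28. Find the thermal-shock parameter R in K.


Thermal shock resistance: R = sigma * (1 - nu) / (E * alpha)
  Numerator = 57 * (1 - 0.28) = 41.04
  Denominator = 62 * 1000 * (6.4 x 10^-6) = 0.3968
  R = 41.04 / 0.3968 = 103.4 K

103.4 K


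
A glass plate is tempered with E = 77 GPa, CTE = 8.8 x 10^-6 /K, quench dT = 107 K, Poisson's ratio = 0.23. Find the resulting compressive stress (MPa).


Tempering stress: sigma = E * alpha * dT / (1 - nu)
  E (MPa) = 77 * 1000 = 77000
  Numerator = 77000 * (8.8 x 10^-6) * 107 = 72.5032
  Denominator = 1 - 0.23 = 0.77
  sigma = 72.5032 / 0.77 = 94.2 MPa

94.2 MPa


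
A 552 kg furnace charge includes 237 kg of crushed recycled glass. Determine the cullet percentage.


Cullet ratio = (cullet mass / total batch mass) * 100
  Ratio = 237 / 552 * 100 = 42.93%

42.93%


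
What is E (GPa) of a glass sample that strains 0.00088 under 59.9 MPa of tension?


Young's modulus: E = stress / strain
  E = 59.9 MPa / 0.00088 = 68068.18 MPa
Convert to GPa: 68068.18 / 1000 = 68.07 GPa

68.07 GPa


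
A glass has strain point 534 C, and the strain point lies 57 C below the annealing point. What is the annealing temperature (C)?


T_anneal = T_strain + gap:
  T_anneal = 534 + 57 = 591 C

591 C


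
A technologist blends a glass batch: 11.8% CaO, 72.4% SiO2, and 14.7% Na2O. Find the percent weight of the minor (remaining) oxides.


Sum the three major oxides:
  SiO2 + Na2O + CaO = 72.4 + 14.7 + 11.8 = 98.9%
Subtract from 100%:
  Others = 100 - 98.9 = 1.1%

1.1%


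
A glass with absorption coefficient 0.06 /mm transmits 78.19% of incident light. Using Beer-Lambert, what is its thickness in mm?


Rearrange T = exp(-alpha * thickness):
  thickness = -ln(T) / alpha
  T = 78.19/100 = 0.7819
  ln(T) = -0.24603
  -ln(T) = 0.24603
  thickness = 0.24603 / 0.06 = 4.1 mm

4.1 mm


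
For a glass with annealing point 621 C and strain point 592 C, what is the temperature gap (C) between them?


Gap = T_anneal - T_strain:
  gap = 621 - 592 = 29 C

29 C


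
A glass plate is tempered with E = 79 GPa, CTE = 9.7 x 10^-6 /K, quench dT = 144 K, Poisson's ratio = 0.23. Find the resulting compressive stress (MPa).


Tempering stress: sigma = E * alpha * dT / (1 - nu)
  E (MPa) = 79 * 1000 = 79000
  Numerator = 79000 * (9.7 x 10^-6) * 144 = 110.3472
  Denominator = 1 - 0.23 = 0.77
  sigma = 110.3472 / 0.77 = 143.3 MPa

143.3 MPa


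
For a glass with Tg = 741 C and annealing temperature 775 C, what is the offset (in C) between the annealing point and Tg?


Offset = T_anneal - Tg:
  offset = 775 - 741 = 34 C

34 C


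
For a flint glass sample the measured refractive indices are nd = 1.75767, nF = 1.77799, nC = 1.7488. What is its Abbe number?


Abbe number formula: Vd = (nd - 1) / (nF - nC)
  nd - 1 = 1.75767 - 1 = 0.75767
  nF - nC = 1.77799 - 1.7488 = 0.02919
  Vd = 0.75767 / 0.02919 = 25.96

25.96


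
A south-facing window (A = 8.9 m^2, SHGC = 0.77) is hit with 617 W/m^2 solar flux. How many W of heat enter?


Solar heat gain: Q = Area * SHGC * Irradiance
  Q = 8.9 * 0.77 * 617 = 4228.3 W

4228.3 W


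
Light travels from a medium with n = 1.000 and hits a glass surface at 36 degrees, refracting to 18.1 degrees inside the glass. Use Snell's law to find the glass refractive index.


Apply Snell's law: n1 * sin(theta1) = n2 * sin(theta2)
  n2 = n1 * sin(theta1) / sin(theta2)
  sin(36) = 0.587785
  sin(18.1) = 0.310676
  n2 = 1.000 * 0.587785 / 0.310676 = 1.892

1.892


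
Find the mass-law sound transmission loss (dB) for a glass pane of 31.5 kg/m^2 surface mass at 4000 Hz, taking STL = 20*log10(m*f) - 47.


Mass law: STL = 20 * log10(m * f) - 47
  m * f = 31.5 * 4000 = 126000
  log10(126000) = 5.10037
  STL = 20 * 5.10037 - 47 = 102.0074 - 47 = 55.0 dB

55.0 dB


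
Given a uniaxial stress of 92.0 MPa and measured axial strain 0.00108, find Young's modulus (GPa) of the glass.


Young's modulus: E = stress / strain
  E = 92.0 MPa / 0.00108 = 85185.19 MPa
Convert to GPa: 85185.19 / 1000 = 85.19 GPa

85.19 GPa


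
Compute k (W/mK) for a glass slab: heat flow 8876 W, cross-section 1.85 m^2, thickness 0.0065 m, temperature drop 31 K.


Fourier's law rearranged: k = Q * t / (A * dT)
  Numerator = 8876 * 0.0065 = 57.694
  Denominator = 1.85 * 31 = 57.35
  k = 57.694 / 57.35 = 1.006 W/mK

1.006 W/mK


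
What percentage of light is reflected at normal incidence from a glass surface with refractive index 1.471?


Fresnel reflectance at normal incidence:
  R = ((n - 1)/(n + 1))^2
  (n - 1)/(n + 1) = (1.471 - 1)/(1.471 + 1) = 0.190611
  R = 0.190611^2 = 0.0363326
  R(%) = 0.0363326 * 100 = 3.633%

3.633%


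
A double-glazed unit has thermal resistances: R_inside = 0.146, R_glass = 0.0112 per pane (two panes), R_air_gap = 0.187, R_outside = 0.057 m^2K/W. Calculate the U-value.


Total thermal resistance (series):
  R_total = R_in + R_glass + R_air + R_glass + R_out
  R_total = 0.146 + 0.0112 + 0.187 + 0.0112 + 0.057 = 0.4124 m^2K/W
U-value = 1 / R_total = 1 / 0.4124 = 2.425 W/m^2K

2.425 W/m^2K


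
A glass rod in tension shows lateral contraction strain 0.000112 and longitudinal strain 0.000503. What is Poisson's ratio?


Poisson's ratio: nu = lateral strain / axial strain
  nu = 0.000112 / 0.000503 = 0.2227

0.2227


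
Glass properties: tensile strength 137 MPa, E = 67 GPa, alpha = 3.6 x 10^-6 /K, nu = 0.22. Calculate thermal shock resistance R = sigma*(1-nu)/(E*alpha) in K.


Thermal shock resistance: R = sigma * (1 - nu) / (E * alpha)
  Numerator = 137 * (1 - 0.22) = 106.86
  Denominator = 67 * 1000 * (3.6 x 10^-6) = 0.2412
  R = 106.86 / 0.2412 = 443.0 K

443.0 K


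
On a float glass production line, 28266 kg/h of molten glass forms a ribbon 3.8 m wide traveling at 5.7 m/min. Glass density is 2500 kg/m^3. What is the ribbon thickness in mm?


Ribbon cross-section from mass balance:
  Volume rate = throughput / density = 28266 / 2500 = 11.3064 m^3/h
  thickness = volume rate / (speed * 60 * width), i.e.
  thickness = throughput / (60 * speed * width * density) * 1000
  thickness = 28266 / (60 * 5.7 * 3.8 * 2500) * 1000 = 8.7 mm

8.7 mm


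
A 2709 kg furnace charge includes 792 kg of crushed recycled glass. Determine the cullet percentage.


Cullet ratio = (cullet mass / total batch mass) * 100
  Ratio = 792 / 2709 * 100 = 29.24%

29.24%


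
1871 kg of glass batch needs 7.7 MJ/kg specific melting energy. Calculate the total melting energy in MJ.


Total energy = mass * specific energy
  E = 1871 * 7.7 = 14406.7 MJ

14406.7 MJ


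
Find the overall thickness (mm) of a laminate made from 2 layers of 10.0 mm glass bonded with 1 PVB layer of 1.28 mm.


Total thickness = glass contribution + PVB contribution
  Glass: 2 * 10.0 = 20.0 mm
  PVB: 1 * 1.28 = 1.28 mm
  Total = 20.0 + 1.28 = 21.28 mm

21.28 mm


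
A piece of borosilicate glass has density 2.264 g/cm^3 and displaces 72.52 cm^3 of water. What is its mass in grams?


Rearrange rho = m / V:
  m = rho * V
  m = 2.264 * 72.52 = 164.185 g

164.185 g


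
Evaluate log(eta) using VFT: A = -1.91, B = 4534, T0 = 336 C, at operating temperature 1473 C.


VFT equation: log(eta) = A + B / (T - T0)
  T - T0 = 1473 - 336 = 1137
  B / (T - T0) = 4534 / 1137 = 3.988
  log(eta) = -1.91 + 3.988 = 2.078

2.078


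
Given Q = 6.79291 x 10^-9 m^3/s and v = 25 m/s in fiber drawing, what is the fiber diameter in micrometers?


Cross-sectional area from continuity:
  A = Q / v = 6.79291 x 10^-9 / 25 = 2.717164 x 10^-10 m^2
Diameter from circular cross-section:
  d = sqrt(4A / pi) * 10^6 (m -> um)
  d = sqrt(4 * 2.717164 x 10^-10 / pi) * 10^6 = 18.6 um

18.6 um


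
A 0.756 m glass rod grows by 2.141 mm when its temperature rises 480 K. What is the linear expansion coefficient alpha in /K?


Rearrange dL = alpha * L0 * dT for alpha:
  alpha = dL / (L0 * dT)
  alpha = (2.141 / 1000) / (0.756 * 480) = 0.0000059 /K = 5.9 x 10^-6 /K

5.9 x 10^-6 /K


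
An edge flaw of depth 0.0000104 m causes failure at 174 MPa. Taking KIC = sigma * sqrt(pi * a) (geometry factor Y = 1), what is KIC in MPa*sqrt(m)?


Fracture toughness: KIC = sigma * sqrt(pi * a)
  pi * a = pi * 0.0000104 = 0.000032673
  sqrt(pi * a) = 0.005716
  KIC = 174 * 0.005716 = 0.995 MPa*sqrt(m)

0.995 MPa*sqrt(m)


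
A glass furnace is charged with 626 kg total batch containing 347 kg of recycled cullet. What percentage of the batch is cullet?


Cullet ratio = (cullet mass / total batch mass) * 100
  Ratio = 347 / 626 * 100 = 55.43%

55.43%


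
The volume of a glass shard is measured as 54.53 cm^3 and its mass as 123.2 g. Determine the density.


Use the definition of density:
  rho = mass / volume
  rho = 123.2 / 54.53 = 2.259 g/cm^3

2.259 g/cm^3


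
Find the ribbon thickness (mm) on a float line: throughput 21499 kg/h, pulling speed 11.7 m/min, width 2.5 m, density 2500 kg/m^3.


Ribbon cross-section from mass balance:
  Volume rate = throughput / density = 21499 / 2500 = 8.5996 m^3/h
  thickness = volume rate / (speed * 60 * width), i.e.
  thickness = throughput / (60 * speed * width * density) * 1000
  thickness = 21499 / (60 * 11.7 * 2.5 * 2500) * 1000 = 4.9 mm

4.9 mm


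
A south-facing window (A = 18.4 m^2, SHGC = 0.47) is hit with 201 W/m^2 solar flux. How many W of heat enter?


Solar heat gain: Q = Area * SHGC * Irradiance
  Q = 18.4 * 0.47 * 201 = 1738.2 W

1738.2 W


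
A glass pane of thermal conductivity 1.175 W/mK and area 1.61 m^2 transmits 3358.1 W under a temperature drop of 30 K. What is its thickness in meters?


Fourier's law: t = k * A * dT / Q
  t = 1.175 * 1.61 * 30 / 3358.1
  t = 56.7525 / 3358.1 = 0.0169 m

0.0169 m


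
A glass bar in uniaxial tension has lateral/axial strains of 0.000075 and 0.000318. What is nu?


Poisson's ratio: nu = lateral strain / axial strain
  nu = 0.000075 / 0.000318 = 0.2358

0.2358


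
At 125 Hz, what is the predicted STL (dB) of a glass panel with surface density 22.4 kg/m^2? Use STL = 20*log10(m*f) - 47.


Mass law: STL = 20 * log10(m * f) - 47
  m * f = 22.4 * 125 = 2800
  log10(2800) = 3.44716
  STL = 20 * 3.44716 - 47 = 68.9432 - 47 = 21.9 dB

21.9 dB


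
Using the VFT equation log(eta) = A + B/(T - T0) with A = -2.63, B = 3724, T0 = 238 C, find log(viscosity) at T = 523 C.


VFT equation: log(eta) = A + B / (T - T0)
  T - T0 = 523 - 238 = 285
  B / (T - T0) = 3724 / 285 = 13.067
  log(eta) = -2.63 + 13.067 = 10.437

10.437


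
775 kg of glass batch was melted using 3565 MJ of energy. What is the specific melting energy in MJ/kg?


Rearrange E = m * s for s:
  s = E / m
  s = 3565 / 775 = 4.6 MJ/kg

4.6 MJ/kg


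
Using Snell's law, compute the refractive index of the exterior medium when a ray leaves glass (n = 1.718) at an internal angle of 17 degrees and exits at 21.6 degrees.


Apply Snell's law: n1 * sin(theta1) = n2 * sin(theta2)
  n2 = n1 * sin(theta1) / sin(theta2)
  sin(17) = 0.292372
  sin(21.6) = 0.368125
  n2 = 1.718 * 0.292372 / 0.368125 = 1.3645

1.3645


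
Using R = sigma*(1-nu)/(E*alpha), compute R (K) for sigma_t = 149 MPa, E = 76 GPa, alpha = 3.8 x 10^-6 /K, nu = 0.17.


Thermal shock resistance: R = sigma * (1 - nu) / (E * alpha)
  Numerator = 149 * (1 - 0.17) = 123.67
  Denominator = 76 * 1000 * (3.8 x 10^-6) = 0.2888
  R = 123.67 / 0.2888 = 428.2 K

428.2 K


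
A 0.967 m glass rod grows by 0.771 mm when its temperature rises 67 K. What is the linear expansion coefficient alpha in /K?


Rearrange dL = alpha * L0 * dT for alpha:
  alpha = dL / (L0 * dT)
  alpha = (0.771 / 1000) / (0.967 * 67) = 0.0000119 /K = 1.19 x 10^-5 /K

1.19 x 10^-5 /K


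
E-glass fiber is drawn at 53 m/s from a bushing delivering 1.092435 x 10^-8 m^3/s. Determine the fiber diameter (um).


Cross-sectional area from continuity:
  A = Q / v = 1.092435 x 10^-8 / 53 = 2.061198 x 10^-10 m^2
Diameter from circular cross-section:
  d = sqrt(4A / pi) * 10^6 (m -> um)
  d = sqrt(4 * 2.061198 x 10^-10 / pi) * 10^6 = 16.2 um

16.2 um


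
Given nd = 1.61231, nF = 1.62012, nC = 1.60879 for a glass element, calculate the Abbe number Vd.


Abbe number formula: Vd = (nd - 1) / (nF - nC)
  nd - 1 = 1.61231 - 1 = 0.61231
  nF - nC = 1.62012 - 1.60879 = 0.01133
  Vd = 0.61231 / 0.01133 = 54.04

54.04


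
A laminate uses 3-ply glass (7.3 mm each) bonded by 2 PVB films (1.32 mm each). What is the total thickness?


Total thickness = glass contribution + PVB contribution
  Glass: 3 * 7.3 = 21.9 mm
  PVB: 2 * 1.32 = 2.64 mm
  Total = 21.9 + 2.64 = 24.54 mm

24.54 mm


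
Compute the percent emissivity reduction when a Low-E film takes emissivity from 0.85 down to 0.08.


Percentage reduction = (1 - coated/uncoated) * 100
  Ratio = 0.08 / 0.85 = 0.0941
  Reduction = (1 - 0.0941) * 100 = 90.6%

90.6%


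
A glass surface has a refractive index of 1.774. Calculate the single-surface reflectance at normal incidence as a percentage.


Fresnel reflectance at normal incidence:
  R = ((n - 1)/(n + 1))^2
  (n - 1)/(n + 1) = (1.774 - 1)/(1.774 + 1) = 0.279019
  R = 0.279019^2 = 0.0778516
  R(%) = 0.0778516 * 100 = 7.785%

7.785%


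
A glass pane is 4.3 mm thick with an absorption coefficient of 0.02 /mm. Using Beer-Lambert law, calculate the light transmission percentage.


Beer-Lambert law: T = exp(-alpha * thickness)
  exponent = -0.02 * 4.3 = -0.086
  T = exp(-0.086) = 0.9176
  Percentage = 0.9176 * 100 = 91.76%

91.76%


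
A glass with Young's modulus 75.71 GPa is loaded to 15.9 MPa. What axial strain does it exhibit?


Rearrange E = sigma / epsilon:
  epsilon = sigma / E
  E (MPa) = 75.71 * 1000 = 75710
  epsilon = 15.9 / 75710 = 0.00021

0.00021


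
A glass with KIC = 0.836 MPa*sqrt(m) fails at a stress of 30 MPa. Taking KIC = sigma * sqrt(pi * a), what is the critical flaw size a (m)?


Rearrange KIC = sigma * sqrt(pi * a):
  sqrt(pi * a) = KIC / sigma
  sqrt(pi * a) = 0.836 / 30 = 0.027867
  a = (KIC / sigma)^2 / pi
  a = 0.027867^2 / pi = 0.0002472 m

0.0002472 m


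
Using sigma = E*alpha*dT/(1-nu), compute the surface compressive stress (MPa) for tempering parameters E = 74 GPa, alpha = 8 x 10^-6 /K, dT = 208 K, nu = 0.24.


Tempering stress: sigma = E * alpha * dT / (1 - nu)
  E (MPa) = 74 * 1000 = 74000
  Numerator = 74000 * (8 x 10^-6) * 208 = 123.136
  Denominator = 1 - 0.24 = 0.76
  sigma = 123.136 / 0.76 = 162.0 MPa

162.0 MPa


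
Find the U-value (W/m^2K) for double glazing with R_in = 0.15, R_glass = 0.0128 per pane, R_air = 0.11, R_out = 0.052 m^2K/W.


Total thermal resistance (series):
  R_total = R_in + R_glass + R_air + R_glass + R_out
  R_total = 0.15 + 0.0128 + 0.11 + 0.0128 + 0.052 = 0.3376 m^2K/W
U-value = 1 / R_total = 1 / 0.3376 = 2.962 W/m^2K

2.962 W/m^2K


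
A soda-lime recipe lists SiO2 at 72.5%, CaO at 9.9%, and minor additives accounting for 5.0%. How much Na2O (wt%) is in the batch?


Pieces sum to 100%:
  Na2O = 100 - (SiO2 + CaO + others)
  Na2O = 100 - (72.5 + 9.9 + 5.0) = 12.6%

12.6%


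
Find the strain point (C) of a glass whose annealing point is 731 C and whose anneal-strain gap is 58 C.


Strain point = annealing point - difference:
  T_strain = 731 - 58 = 673 C

673 C


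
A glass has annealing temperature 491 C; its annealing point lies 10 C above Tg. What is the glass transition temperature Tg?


Rearrange T_anneal = Tg + offset for Tg:
  Tg = T_anneal - offset = 491 - 10 = 481 C

481 C


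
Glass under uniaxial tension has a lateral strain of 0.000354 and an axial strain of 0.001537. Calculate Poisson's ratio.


Poisson's ratio: nu = lateral strain / axial strain
  nu = 0.000354 / 0.001537 = 0.2303

0.2303


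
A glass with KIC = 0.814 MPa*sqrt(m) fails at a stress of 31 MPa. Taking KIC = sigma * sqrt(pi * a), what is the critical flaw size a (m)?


Rearrange KIC = sigma * sqrt(pi * a):
  sqrt(pi * a) = KIC / sigma
  sqrt(pi * a) = 0.814 / 31 = 0.026258
  a = (KIC / sigma)^2 / pi
  a = 0.026258^2 / pi = 0.0002195 m

0.0002195 m


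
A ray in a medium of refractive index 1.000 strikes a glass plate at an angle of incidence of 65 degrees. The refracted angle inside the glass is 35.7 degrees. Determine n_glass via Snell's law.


Apply Snell's law: n1 * sin(theta1) = n2 * sin(theta2)
  n2 = n1 * sin(theta1) / sin(theta2)
  sin(65) = 0.906308
  sin(35.7) = 0.583541
  n2 = 1.000 * 0.906308 / 0.583541 = 1.5531

1.5531


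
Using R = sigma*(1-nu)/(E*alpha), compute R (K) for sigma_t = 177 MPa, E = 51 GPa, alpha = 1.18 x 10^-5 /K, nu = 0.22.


Thermal shock resistance: R = sigma * (1 - nu) / (E * alpha)
  Numerator = 177 * (1 - 0.22) = 138.06
  Denominator = 51 * 1000 * (1.18 x 10^-5) = 0.6018
  R = 138.06 / 0.6018 = 229.4 K

229.4 K


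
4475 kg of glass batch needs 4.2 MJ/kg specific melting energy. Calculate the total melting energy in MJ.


Total energy = mass * specific energy
  E = 4475 * 4.2 = 18795 MJ

18795 MJ


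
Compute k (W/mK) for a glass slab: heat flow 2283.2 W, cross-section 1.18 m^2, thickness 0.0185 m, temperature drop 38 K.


Fourier's law rearranged: k = Q * t / (A * dT)
  Numerator = 2283.2 * 0.0185 = 42.2392
  Denominator = 1.18 * 38 = 44.84
  k = 42.2392 / 44.84 = 0.942 W/mK

0.942 W/mK


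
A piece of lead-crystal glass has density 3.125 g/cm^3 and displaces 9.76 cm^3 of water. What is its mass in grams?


Rearrange rho = m / V:
  m = rho * V
  m = 3.125 * 9.76 = 30.5 g

30.5 g


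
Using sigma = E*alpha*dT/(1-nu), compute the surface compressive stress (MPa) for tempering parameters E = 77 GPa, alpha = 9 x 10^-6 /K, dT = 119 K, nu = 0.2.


Tempering stress: sigma = E * alpha * dT / (1 - nu)
  E (MPa) = 77 * 1000 = 77000
  Numerator = 77000 * (9 x 10^-6) * 119 = 82.467
  Denominator = 1 - 0.2 = 0.8
  sigma = 82.467 / 0.8 = 103.1 MPa

103.1 MPa


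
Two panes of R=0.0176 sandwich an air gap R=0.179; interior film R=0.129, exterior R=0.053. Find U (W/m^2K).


Total thermal resistance (series):
  R_total = R_in + R_glass + R_air + R_glass + R_out
  R_total = 0.129 + 0.0176 + 0.179 + 0.0176 + 0.053 = 0.3962 m^2K/W
U-value = 1 / R_total = 1 / 0.3962 = 2.524 W/m^2K

2.524 W/m^2K


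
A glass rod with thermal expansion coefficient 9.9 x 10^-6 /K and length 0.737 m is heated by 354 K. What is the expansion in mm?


Thermal expansion formula: dL = alpha * L0 * dT
  dL = (9.9 x 10^-6) * 0.737 * 354 = 0.00258289 m
Convert to mm: 0.00258289 * 1000 = 2.5829 mm

2.5829 mm


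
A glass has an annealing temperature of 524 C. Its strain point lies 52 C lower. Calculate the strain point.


Strain point = annealing point - difference:
  T_strain = 524 - 52 = 472 C

472 C


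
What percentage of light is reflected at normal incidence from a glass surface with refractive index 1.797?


Fresnel reflectance at normal incidence:
  R = ((n - 1)/(n + 1))^2
  (n - 1)/(n + 1) = (1.797 - 1)/(1.797 + 1) = 0.284948
  R = 0.284948^2 = 0.0811954
  R(%) = 0.0811954 * 100 = 8.12%

8.12%


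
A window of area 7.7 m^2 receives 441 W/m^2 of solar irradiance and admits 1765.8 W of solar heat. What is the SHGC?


Rearrange Q = Area * SHGC * Irradiance:
  SHGC = Q / (Area * Irradiance)
  SHGC = 1765.8 / (7.7 * 441) = 0.52

0.52


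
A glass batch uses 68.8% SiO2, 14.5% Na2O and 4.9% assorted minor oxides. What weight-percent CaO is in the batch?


Pieces sum to 100%:
  CaO = 100 - (SiO2 + Na2O + others)
  CaO = 100 - (68.8 + 14.5 + 4.9) = 11.8%

11.8%


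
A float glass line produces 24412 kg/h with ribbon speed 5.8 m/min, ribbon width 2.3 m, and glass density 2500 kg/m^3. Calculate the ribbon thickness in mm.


Ribbon cross-section from mass balance:
  Volume rate = throughput / density = 24412 / 2500 = 9.7648 m^3/h
  thickness = volume rate / (speed * 60 * width), i.e.
  thickness = throughput / (60 * speed * width * density) * 1000
  thickness = 24412 / (60 * 5.8 * 2.3 * 2500) * 1000 = 12.2 mm

12.2 mm


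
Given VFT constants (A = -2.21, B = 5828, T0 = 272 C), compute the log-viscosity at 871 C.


VFT equation: log(eta) = A + B / (T - T0)
  T - T0 = 871 - 272 = 599
  B / (T - T0) = 5828 / 599 = 9.73
  log(eta) = -2.21 + 9.73 = 7.52

7.52


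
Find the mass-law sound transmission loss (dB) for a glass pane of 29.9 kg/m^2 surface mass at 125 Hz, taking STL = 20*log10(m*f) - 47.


Mass law: STL = 20 * log10(m * f) - 47
  m * f = 29.9 * 125 = 3737.5
  log10(3737.5) = 3.57258
  STL = 20 * 3.57258 - 47 = 71.4516 - 47 = 24.5 dB

24.5 dB


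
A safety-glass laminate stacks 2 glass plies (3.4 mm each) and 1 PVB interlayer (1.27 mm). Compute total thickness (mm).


Total thickness = glass contribution + PVB contribution
  Glass: 2 * 3.4 = 6.8 mm
  PVB: 1 * 1.27 = 1.27 mm
  Total = 6.8 + 1.27 = 8.07 mm

8.07 mm


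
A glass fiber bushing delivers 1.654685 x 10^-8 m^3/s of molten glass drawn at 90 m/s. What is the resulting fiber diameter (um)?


Cross-sectional area from continuity:
  A = Q / v = 1.654685 x 10^-8 / 90 = 1.838539 x 10^-10 m^2
Diameter from circular cross-section:
  d = sqrt(4A / pi) * 10^6 (m -> um)
  d = sqrt(4 * 1.838539 x 10^-10 / pi) * 10^6 = 15.3 um

15.3 um


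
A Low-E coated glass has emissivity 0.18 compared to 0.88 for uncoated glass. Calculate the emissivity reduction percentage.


Percentage reduction = (1 - coated/uncoated) * 100
  Ratio = 0.18 / 0.88 = 0.2045
  Reduction = (1 - 0.2045) * 100 = 79.5%

79.5%


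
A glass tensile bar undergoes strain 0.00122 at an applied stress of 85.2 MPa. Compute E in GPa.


Young's modulus: E = stress / strain
  E = 85.2 MPa / 0.00122 = 69836.07 MPa
Convert to GPa: 69836.07 / 1000 = 69.84 GPa

69.84 GPa


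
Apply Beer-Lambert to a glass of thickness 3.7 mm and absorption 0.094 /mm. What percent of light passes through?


Beer-Lambert law: T = exp(-alpha * thickness)
  exponent = -0.094 * 3.7 = -0.3478
  T = exp(-0.3478) = 0.7062
  Percentage = 0.7062 * 100 = 70.62%

70.62%


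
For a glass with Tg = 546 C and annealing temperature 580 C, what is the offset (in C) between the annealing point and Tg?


Offset = T_anneal - Tg:
  offset = 580 - 546 = 34 C

34 C


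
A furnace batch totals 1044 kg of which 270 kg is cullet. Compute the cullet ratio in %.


Cullet ratio = (cullet mass / total batch mass) * 100
  Ratio = 270 / 1044 * 100 = 25.86%

25.86%


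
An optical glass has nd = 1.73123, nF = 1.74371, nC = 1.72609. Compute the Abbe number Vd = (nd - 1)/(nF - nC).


Abbe number formula: Vd = (nd - 1) / (nF - nC)
  nd - 1 = 1.73123 - 1 = 0.73123
  nF - nC = 1.74371 - 1.72609 = 0.01762
  Vd = 0.73123 / 0.01762 = 41.5

41.5


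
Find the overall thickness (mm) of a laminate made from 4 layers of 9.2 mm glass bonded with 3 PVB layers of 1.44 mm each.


Total thickness = glass contribution + PVB contribution
  Glass: 4 * 9.2 = 36.8 mm
  PVB: 3 * 1.44 = 4.32 mm
  Total = 36.8 + 4.32 = 41.12 mm

41.12 mm


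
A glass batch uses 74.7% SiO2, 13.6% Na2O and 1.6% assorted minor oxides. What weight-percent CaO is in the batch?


Pieces sum to 100%:
  CaO = 100 - (SiO2 + Na2O + others)
  CaO = 100 - (74.7 + 13.6 + 1.6) = 10.1%

10.1%


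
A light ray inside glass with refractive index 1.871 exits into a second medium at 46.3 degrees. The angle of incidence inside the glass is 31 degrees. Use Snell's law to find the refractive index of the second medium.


Apply Snell's law: n1 * sin(theta1) = n2 * sin(theta2)
  n2 = n1 * sin(theta1) / sin(theta2)
  sin(31) = 0.515038
  sin(46.3) = 0.722967
  n2 = 1.871 * 0.515038 / 0.722967 = 1.3329

1.3329


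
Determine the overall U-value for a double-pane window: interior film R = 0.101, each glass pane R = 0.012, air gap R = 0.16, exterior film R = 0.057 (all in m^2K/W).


Total thermal resistance (series):
  R_total = R_in + R_glass + R_air + R_glass + R_out
  R_total = 0.101 + 0.012 + 0.16 + 0.012 + 0.057 = 0.342 m^2K/W
U-value = 1 / R_total = 1 / 0.342 = 2.924 W/m^2K

2.924 W/m^2K


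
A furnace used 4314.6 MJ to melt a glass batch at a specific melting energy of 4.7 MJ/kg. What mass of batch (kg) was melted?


Rearrange E = m * s for m:
  m = E / s
  m = 4314.6 / 4.7 = 918.0 kg

918.0 kg


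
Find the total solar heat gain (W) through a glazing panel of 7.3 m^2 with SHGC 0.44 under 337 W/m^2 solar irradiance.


Solar heat gain: Q = Area * SHGC * Irradiance
  Q = 7.3 * 0.44 * 337 = 1082.4 W

1082.4 W


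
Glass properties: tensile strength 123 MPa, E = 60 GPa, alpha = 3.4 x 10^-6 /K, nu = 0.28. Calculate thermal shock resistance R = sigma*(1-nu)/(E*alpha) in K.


Thermal shock resistance: R = sigma * (1 - nu) / (E * alpha)
  Numerator = 123 * (1 - 0.28) = 88.56
  Denominator = 60 * 1000 * (3.4 x 10^-6) = 0.204
  R = 88.56 / 0.204 = 434.1 K

434.1 K


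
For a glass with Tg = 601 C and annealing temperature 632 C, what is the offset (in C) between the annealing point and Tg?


Offset = T_anneal - Tg:
  offset = 632 - 601 = 31 C

31 C


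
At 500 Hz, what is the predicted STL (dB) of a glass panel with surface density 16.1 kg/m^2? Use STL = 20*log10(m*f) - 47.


Mass law: STL = 20 * log10(m * f) - 47
  m * f = 16.1 * 500 = 8050
  log10(8050) = 3.9058
  STL = 20 * 3.9058 - 47 = 78.116 - 47 = 31.1 dB

31.1 dB


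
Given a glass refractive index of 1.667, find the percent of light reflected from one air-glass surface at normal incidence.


Fresnel reflectance at normal incidence:
  R = ((n - 1)/(n + 1))^2
  (n - 1)/(n + 1) = (1.667 - 1)/(1.667 + 1) = 0.250094
  R = 0.250094^2 = 0.062547
  R(%) = 0.062547 * 100 = 6.255%

6.255%


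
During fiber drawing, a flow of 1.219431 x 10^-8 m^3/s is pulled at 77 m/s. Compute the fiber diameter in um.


Cross-sectional area from continuity:
  A = Q / v = 1.219431 x 10^-8 / 77 = 1.583677 x 10^-10 m^2
Diameter from circular cross-section:
  d = sqrt(4A / pi) * 10^6 (m -> um)
  d = sqrt(4 * 1.583677 x 10^-10 / pi) * 10^6 = 14.2 um

14.2 um


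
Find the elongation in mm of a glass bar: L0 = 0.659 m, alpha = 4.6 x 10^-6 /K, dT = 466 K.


Thermal expansion formula: dL = alpha * L0 * dT
  dL = (4.6 x 10^-6) * 0.659 * 466 = 0.00141263 m
Convert to mm: 0.00141263 * 1000 = 1.4126 mm

1.4126 mm


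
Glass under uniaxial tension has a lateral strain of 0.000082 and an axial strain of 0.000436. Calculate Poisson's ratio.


Poisson's ratio: nu = lateral strain / axial strain
  nu = 0.000082 / 0.000436 = 0.1881

0.1881


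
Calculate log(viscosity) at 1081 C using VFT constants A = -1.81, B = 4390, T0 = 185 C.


VFT equation: log(eta) = A + B / (T - T0)
  T - T0 = 1081 - 185 = 896
  B / (T - T0) = 4390 / 896 = 4.9
  log(eta) = -1.81 + 4.9 = 3.09

3.09


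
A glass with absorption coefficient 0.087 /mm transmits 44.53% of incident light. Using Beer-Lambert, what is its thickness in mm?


Rearrange T = exp(-alpha * thickness):
  thickness = -ln(T) / alpha
  T = 44.53/100 = 0.4453
  ln(T) = -0.80901
  -ln(T) = 0.80901
  thickness = 0.80901 / 0.087 = 9.3 mm

9.3 mm


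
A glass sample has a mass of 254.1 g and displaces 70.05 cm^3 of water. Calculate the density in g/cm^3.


Use the definition of density:
  rho = mass / volume
  rho = 254.1 / 70.05 = 3.627 g/cm^3

3.627 g/cm^3


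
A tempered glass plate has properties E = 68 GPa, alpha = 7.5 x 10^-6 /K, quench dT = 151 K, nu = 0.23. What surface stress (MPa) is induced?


Tempering stress: sigma = E * alpha * dT / (1 - nu)
  E (MPa) = 68 * 1000 = 68000
  Numerator = 68000 * (7.5 x 10^-6) * 151 = 77.01
  Denominator = 1 - 0.23 = 0.77
  sigma = 77.01 / 0.77 = 100.0 MPa

100.0 MPa


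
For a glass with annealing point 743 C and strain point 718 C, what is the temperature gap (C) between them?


Gap = T_anneal - T_strain:
  gap = 743 - 718 = 25 C

25 C


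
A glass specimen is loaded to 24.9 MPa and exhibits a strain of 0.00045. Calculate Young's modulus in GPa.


Young's modulus: E = stress / strain
  E = 24.9 MPa / 0.00045 = 55333.33 MPa
Convert to GPa: 55333.33 / 1000 = 55.33 GPa

55.33 GPa


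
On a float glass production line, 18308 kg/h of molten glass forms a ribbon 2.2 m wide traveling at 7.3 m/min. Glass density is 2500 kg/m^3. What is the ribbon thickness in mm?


Ribbon cross-section from mass balance:
  Volume rate = throughput / density = 18308 / 2500 = 7.3232 m^3/h
  thickness = volume rate / (speed * 60 * width), i.e.
  thickness = throughput / (60 * speed * width * density) * 1000
  thickness = 18308 / (60 * 7.3 * 2.2 * 2500) * 1000 = 7.6 mm

7.6 mm


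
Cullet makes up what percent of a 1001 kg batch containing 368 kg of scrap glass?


Cullet ratio = (cullet mass / total batch mass) * 100
  Ratio = 368 / 1001 * 100 = 36.76%

36.76%


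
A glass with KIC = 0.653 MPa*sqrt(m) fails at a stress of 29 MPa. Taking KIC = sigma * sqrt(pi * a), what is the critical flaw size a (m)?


Rearrange KIC = sigma * sqrt(pi * a):
  sqrt(pi * a) = KIC / sigma
  sqrt(pi * a) = 0.653 / 29 = 0.022517
  a = (KIC / sigma)^2 / pi
  a = 0.022517^2 / pi = 0.0001614 m

0.0001614 m


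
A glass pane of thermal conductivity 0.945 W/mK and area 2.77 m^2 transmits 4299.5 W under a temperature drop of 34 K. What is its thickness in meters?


Fourier's law: t = k * A * dT / Q
  t = 0.945 * 2.77 * 34 / 4299.5
  t = 89.0001 / 4299.5 = 0.0207 m

0.0207 m


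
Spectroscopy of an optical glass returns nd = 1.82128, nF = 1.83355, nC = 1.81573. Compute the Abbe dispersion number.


Abbe number formula: Vd = (nd - 1) / (nF - nC)
  nd - 1 = 1.82128 - 1 = 0.82128
  nF - nC = 1.83355 - 1.81573 = 0.01782
  Vd = 0.82128 / 0.01782 = 46.09

46.09


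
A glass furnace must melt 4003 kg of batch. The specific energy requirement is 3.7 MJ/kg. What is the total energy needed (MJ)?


Total energy = mass * specific energy
  E = 4003 * 3.7 = 14811.1 MJ

14811.1 MJ


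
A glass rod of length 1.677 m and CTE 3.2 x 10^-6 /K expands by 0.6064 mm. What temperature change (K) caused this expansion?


Rearrange dL = alpha * L0 * dT for dT:
  dT = dL / (alpha * L0)
  dL (m) = 0.6064 / 1000 = 0.0006064
  dT = 0.0006064 / ((3.2 x 10^-6) * 1.677) = 113.0 K

113.0 K
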